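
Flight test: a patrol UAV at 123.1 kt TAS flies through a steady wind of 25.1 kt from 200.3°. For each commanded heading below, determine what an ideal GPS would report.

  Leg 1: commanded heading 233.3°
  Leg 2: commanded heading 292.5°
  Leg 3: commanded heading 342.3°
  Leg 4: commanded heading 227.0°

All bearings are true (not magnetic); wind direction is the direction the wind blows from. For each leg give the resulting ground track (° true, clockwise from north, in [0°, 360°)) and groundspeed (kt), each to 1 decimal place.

Leg 1: track=240.9°, groundspeed=103.0 kt
Leg 2: track=303.9°, groundspeed=126.6 kt
Leg 3: track=348.5°, groundspeed=143.7 kt
Leg 4: track=233.4°, groundspeed=101.3 kt

Leg 1: heading 233.3°; drift +7.6° → track 240.9°, groundspeed 103.0 kt
Leg 2: heading 292.5°; drift +11.4° → track 303.9°, groundspeed 126.6 kt
Leg 3: heading 342.3°; drift +6.2° → track 348.5°, groundspeed 143.7 kt
Leg 4: heading 227.0°; drift +6.4° → track 233.4°, groundspeed 101.3 kt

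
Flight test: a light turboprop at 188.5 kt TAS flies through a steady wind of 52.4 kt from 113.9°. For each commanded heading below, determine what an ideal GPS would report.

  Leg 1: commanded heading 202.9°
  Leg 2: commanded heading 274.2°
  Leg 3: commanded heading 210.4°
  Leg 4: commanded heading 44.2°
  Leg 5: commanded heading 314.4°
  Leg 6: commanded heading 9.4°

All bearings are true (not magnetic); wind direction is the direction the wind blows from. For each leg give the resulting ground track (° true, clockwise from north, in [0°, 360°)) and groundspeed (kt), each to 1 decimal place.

Leg 1: heading 202.9°; drift +15.6° → track 218.5°, groundspeed 194.8 kt
Leg 2: heading 274.2°; drift +4.2° → track 278.4°, groundspeed 238.5 kt
Leg 3: heading 210.4°; drift +15.0° → track 225.4°, groundspeed 201.3 kt
Leg 4: heading 44.2°; drift -16.1° → track 28.1°, groundspeed 177.3 kt
Leg 5: heading 314.4°; drift -4.4° → track 310.0°, groundspeed 238.3 kt
Leg 6: heading 9.4°; drift -14.1° → track 355.3°, groundspeed 207.9 kt

Leg 1: track=218.5°, groundspeed=194.8 kt
Leg 2: track=278.4°, groundspeed=238.5 kt
Leg 3: track=225.4°, groundspeed=201.3 kt
Leg 4: track=28.1°, groundspeed=177.3 kt
Leg 5: track=310.0°, groundspeed=238.3 kt
Leg 6: track=355.3°, groundspeed=207.9 kt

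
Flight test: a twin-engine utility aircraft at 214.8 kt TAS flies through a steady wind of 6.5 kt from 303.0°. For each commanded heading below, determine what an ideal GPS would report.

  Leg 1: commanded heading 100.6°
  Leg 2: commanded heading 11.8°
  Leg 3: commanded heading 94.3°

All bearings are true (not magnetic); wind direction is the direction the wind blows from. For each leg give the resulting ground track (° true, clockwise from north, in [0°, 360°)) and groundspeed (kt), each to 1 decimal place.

Leg 1: heading 100.6°; drift +0.6° → track 101.2°, groundspeed 220.8 kt
Leg 2: heading 11.8°; drift +1.6° → track 13.4°, groundspeed 212.5 kt
Leg 3: heading 94.3°; drift +0.8° → track 95.1°, groundspeed 220.5 kt

Leg 1: track=101.2°, groundspeed=220.8 kt
Leg 2: track=13.4°, groundspeed=212.5 kt
Leg 3: track=95.1°, groundspeed=220.5 kt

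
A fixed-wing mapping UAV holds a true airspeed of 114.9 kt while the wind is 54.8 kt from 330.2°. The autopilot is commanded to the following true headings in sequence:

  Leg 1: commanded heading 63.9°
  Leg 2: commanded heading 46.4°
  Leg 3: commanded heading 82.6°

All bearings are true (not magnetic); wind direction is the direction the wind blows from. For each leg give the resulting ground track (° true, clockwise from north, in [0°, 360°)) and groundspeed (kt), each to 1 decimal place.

Leg 1: heading 63.9°; drift +24.8° → track 88.7°, groundspeed 130.5 kt
Leg 2: heading 46.4°; drift +27.6° → track 74.0°, groundspeed 114.9 kt
Leg 3: heading 82.6°; drift +20.5° → track 103.1°, groundspeed 144.9 kt

Leg 1: track=88.7°, groundspeed=130.5 kt
Leg 2: track=74.0°, groundspeed=114.9 kt
Leg 3: track=103.1°, groundspeed=144.9 kt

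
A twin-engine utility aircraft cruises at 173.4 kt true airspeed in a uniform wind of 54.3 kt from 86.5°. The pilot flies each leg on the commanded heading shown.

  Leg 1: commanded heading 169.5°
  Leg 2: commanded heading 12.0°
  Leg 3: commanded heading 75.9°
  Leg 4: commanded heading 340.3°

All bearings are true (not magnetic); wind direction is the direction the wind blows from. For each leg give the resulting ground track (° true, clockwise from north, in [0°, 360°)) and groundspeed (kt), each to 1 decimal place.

Leg 1: track=187.4°, groundspeed=175.3 kt
Leg 2: track=353.8°, groundspeed=167.3 kt
Leg 3: track=71.1°, groundspeed=120.4 kt
Leg 4: track=324.8°, groundspeed=195.6 kt

Leg 1: heading 169.5°; drift +17.9° → track 187.4°, groundspeed 175.3 kt
Leg 2: heading 12.0°; drift -18.2° → track 353.8°, groundspeed 167.3 kt
Leg 3: heading 75.9°; drift -4.8° → track 71.1°, groundspeed 120.4 kt
Leg 4: heading 340.3°; drift -15.5° → track 324.8°, groundspeed 195.6 kt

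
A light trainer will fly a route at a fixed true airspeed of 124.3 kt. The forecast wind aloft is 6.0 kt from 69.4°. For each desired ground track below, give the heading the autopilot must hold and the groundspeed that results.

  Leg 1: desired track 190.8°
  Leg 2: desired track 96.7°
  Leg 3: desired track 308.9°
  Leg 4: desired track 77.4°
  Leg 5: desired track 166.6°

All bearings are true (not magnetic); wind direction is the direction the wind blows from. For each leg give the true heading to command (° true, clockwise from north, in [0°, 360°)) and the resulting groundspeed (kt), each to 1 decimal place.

Leg 1: heading=188.4°, groundspeed=127.3 kt
Leg 2: heading=95.4°, groundspeed=118.9 kt
Leg 3: heading=311.3°, groundspeed=127.2 kt
Leg 4: heading=77.0°, groundspeed=118.4 kt
Leg 5: heading=163.9°, groundspeed=124.9 kt

Leg 1: desired track 190.8°; wind correction -2.4° → command heading 188.4°, groundspeed 127.3 kt
Leg 2: desired track 96.7°; wind correction -1.3° → command heading 95.4°, groundspeed 118.9 kt
Leg 3: desired track 308.9°; wind correction +2.4° → command heading 311.3°, groundspeed 127.2 kt
Leg 4: desired track 77.4°; wind correction -0.4° → command heading 77.0°, groundspeed 118.4 kt
Leg 5: desired track 166.6°; wind correction -2.7° → command heading 163.9°, groundspeed 124.9 kt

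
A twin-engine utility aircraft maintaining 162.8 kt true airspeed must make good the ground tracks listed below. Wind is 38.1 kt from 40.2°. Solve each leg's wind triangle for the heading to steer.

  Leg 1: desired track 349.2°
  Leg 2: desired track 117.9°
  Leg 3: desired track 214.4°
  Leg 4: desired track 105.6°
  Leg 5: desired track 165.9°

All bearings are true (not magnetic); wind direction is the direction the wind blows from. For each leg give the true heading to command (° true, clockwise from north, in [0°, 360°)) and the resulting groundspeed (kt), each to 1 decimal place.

Leg 1: desired track 349.2°; wind correction +10.5° → command heading 359.7°, groundspeed 136.1 kt
Leg 2: desired track 117.9°; wind correction -13.2° → command heading 104.7°, groundspeed 150.4 kt
Leg 3: desired track 214.4°; wind correction -1.4° → command heading 213.0°, groundspeed 200.7 kt
Leg 4: desired track 105.6°; wind correction -12.3° → command heading 93.3°, groundspeed 143.2 kt
Leg 5: desired track 165.9°; wind correction -11.0° → command heading 154.9°, groundspeed 182.1 kt

Leg 1: heading=359.7°, groundspeed=136.1 kt
Leg 2: heading=104.7°, groundspeed=150.4 kt
Leg 3: heading=213.0°, groundspeed=200.7 kt
Leg 4: heading=93.3°, groundspeed=143.2 kt
Leg 5: heading=154.9°, groundspeed=182.1 kt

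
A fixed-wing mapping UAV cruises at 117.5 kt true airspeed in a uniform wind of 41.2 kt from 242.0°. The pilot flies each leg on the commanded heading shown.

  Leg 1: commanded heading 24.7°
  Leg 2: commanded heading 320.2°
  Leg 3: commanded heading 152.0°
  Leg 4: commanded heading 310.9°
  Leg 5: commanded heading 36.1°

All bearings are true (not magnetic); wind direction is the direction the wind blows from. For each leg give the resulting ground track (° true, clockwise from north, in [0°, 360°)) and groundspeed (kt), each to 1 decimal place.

Leg 1: track=34.1°, groundspeed=152.3 kt
Leg 2: track=340.5°, groundspeed=116.3 kt
Leg 3: track=132.7°, groundspeed=124.5 kt
Leg 4: track=331.4°, groundspeed=109.6 kt
Leg 5: track=42.7°, groundspeed=155.6 kt

Leg 1: heading 24.7°; drift +9.4° → track 34.1°, groundspeed 152.3 kt
Leg 2: heading 320.2°; drift +20.3° → track 340.5°, groundspeed 116.3 kt
Leg 3: heading 152.0°; drift -19.3° → track 132.7°, groundspeed 124.5 kt
Leg 4: heading 310.9°; drift +20.5° → track 331.4°, groundspeed 109.6 kt
Leg 5: heading 36.1°; drift +6.6° → track 42.7°, groundspeed 155.6 kt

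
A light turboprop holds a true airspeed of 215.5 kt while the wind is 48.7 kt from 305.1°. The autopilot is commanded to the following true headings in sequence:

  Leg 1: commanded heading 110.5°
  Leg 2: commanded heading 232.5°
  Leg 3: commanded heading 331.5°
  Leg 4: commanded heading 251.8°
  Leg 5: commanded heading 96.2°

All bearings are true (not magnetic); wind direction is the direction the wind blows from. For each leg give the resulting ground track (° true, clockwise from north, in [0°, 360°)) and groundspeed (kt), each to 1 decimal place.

Leg 1: track=113.2°, groundspeed=262.9 kt
Leg 2: track=219.5°, groundspeed=206.2 kt
Leg 3: track=338.7°, groundspeed=173.2 kt
Leg 4: track=240.0°, groundspeed=190.4 kt
Leg 5: track=101.4°, groundspeed=259.2 kt

Leg 1: heading 110.5°; drift +2.7° → track 113.2°, groundspeed 262.9 kt
Leg 2: heading 232.5°; drift -13.0° → track 219.5°, groundspeed 206.2 kt
Leg 3: heading 331.5°; drift +7.2° → track 338.7°, groundspeed 173.2 kt
Leg 4: heading 251.8°; drift -11.8° → track 240.0°, groundspeed 190.4 kt
Leg 5: heading 96.2°; drift +5.2° → track 101.4°, groundspeed 259.2 kt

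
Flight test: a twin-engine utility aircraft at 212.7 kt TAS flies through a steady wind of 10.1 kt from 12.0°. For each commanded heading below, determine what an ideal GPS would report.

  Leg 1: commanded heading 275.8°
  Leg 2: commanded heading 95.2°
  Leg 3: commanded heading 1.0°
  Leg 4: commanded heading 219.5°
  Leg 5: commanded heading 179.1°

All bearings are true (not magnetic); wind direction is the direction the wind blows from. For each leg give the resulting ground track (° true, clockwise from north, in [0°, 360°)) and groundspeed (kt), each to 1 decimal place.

Leg 1: heading 275.8°; drift -2.7° → track 273.1°, groundspeed 214.0 kt
Leg 2: heading 95.2°; drift +2.7° → track 97.9°, groundspeed 211.7 kt
Leg 3: heading 1.0°; drift -0.5° → track 0.5°, groundspeed 202.8 kt
Leg 4: heading 219.5°; drift -1.2° → track 218.3°, groundspeed 221.7 kt
Leg 5: heading 179.1°; drift +0.6° → track 179.7°, groundspeed 222.6 kt

Leg 1: track=273.1°, groundspeed=214.0 kt
Leg 2: track=97.9°, groundspeed=211.7 kt
Leg 3: track=0.5°, groundspeed=202.8 kt
Leg 4: track=218.3°, groundspeed=221.7 kt
Leg 5: track=179.7°, groundspeed=222.6 kt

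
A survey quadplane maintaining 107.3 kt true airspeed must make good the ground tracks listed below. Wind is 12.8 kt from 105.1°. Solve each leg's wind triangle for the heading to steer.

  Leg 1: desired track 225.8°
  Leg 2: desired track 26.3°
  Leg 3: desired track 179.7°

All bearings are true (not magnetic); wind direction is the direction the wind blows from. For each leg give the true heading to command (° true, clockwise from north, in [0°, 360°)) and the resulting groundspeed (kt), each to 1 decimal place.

Leg 1: desired track 225.8°; wind correction -5.9° → command heading 219.9°, groundspeed 113.3 kt
Leg 2: desired track 26.3°; wind correction +6.7° → command heading 33.0°, groundspeed 104.1 kt
Leg 3: desired track 179.7°; wind correction -6.6° → command heading 173.1°, groundspeed 103.2 kt

Leg 1: heading=219.9°, groundspeed=113.3 kt
Leg 2: heading=33.0°, groundspeed=104.1 kt
Leg 3: heading=173.1°, groundspeed=103.2 kt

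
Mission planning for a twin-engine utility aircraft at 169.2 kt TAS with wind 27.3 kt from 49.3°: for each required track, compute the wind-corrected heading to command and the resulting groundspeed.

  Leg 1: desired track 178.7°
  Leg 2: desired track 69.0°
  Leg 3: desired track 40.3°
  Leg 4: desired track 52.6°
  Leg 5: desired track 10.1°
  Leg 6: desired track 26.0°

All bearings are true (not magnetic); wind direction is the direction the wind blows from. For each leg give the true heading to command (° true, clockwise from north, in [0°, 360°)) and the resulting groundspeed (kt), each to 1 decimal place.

Leg 1: heading=171.5°, groundspeed=185.2 kt
Leg 2: heading=65.9°, groundspeed=143.2 kt
Leg 3: heading=41.7°, groundspeed=142.2 kt
Leg 4: heading=52.1°, groundspeed=141.9 kt
Leg 5: heading=16.0°, groundspeed=147.2 kt
Leg 6: heading=29.7°, groundspeed=143.8 kt

Leg 1: desired track 178.7°; wind correction -7.2° → command heading 171.5°, groundspeed 185.2 kt
Leg 2: desired track 69.0°; wind correction -3.1° → command heading 65.9°, groundspeed 143.2 kt
Leg 3: desired track 40.3°; wind correction +1.4° → command heading 41.7°, groundspeed 142.2 kt
Leg 4: desired track 52.6°; wind correction -0.5° → command heading 52.1°, groundspeed 141.9 kt
Leg 5: desired track 10.1°; wind correction +5.9° → command heading 16.0°, groundspeed 147.2 kt
Leg 6: desired track 26.0°; wind correction +3.7° → command heading 29.7°, groundspeed 143.8 kt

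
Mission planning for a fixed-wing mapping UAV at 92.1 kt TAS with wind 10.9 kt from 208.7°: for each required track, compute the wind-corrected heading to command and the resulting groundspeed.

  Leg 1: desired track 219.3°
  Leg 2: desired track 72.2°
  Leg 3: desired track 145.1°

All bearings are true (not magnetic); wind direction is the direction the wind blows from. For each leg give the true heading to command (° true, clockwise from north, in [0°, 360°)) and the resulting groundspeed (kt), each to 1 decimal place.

Leg 1: heading=218.1°, groundspeed=81.4 kt
Leg 2: heading=76.9°, groundspeed=99.7 kt
Leg 3: heading=151.2°, groundspeed=86.7 kt

Leg 1: desired track 219.3°; wind correction -1.2° → command heading 218.1°, groundspeed 81.4 kt
Leg 2: desired track 72.2°; wind correction +4.7° → command heading 76.9°, groundspeed 99.7 kt
Leg 3: desired track 145.1°; wind correction +6.1° → command heading 151.2°, groundspeed 86.7 kt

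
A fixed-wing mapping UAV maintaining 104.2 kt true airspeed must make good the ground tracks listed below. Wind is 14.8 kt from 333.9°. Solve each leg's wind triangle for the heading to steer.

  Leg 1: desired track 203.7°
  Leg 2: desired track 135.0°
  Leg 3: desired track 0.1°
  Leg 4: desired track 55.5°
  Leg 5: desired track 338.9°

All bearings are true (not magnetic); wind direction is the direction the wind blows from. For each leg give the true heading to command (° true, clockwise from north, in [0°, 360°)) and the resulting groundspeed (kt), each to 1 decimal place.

Leg 1: desired track 203.7°; wind correction +6.2° → command heading 209.9°, groundspeed 113.1 kt
Leg 2: desired track 135.0°; wind correction -2.6° → command heading 132.4°, groundspeed 118.1 kt
Leg 3: desired track 0.1°; wind correction -3.6° → command heading 356.5°, groundspeed 90.7 kt
Leg 4: desired track 55.5°; wind correction -8.1° → command heading 47.4°, groundspeed 101.0 kt
Leg 5: desired track 338.9°; wind correction -0.7° → command heading 338.2°, groundspeed 89.4 kt

Leg 1: heading=209.9°, groundspeed=113.1 kt
Leg 2: heading=132.4°, groundspeed=118.1 kt
Leg 3: heading=356.5°, groundspeed=90.7 kt
Leg 4: heading=47.4°, groundspeed=101.0 kt
Leg 5: heading=338.2°, groundspeed=89.4 kt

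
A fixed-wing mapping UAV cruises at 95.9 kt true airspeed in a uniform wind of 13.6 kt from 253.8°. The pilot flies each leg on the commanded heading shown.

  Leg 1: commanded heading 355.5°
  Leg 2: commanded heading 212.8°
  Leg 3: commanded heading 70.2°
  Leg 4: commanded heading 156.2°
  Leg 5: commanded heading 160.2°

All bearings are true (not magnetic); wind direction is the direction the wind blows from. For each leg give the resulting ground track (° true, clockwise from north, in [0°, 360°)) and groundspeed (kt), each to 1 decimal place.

Leg 1: track=3.2°, groundspeed=99.6 kt
Leg 2: track=206.9°, groundspeed=86.1 kt
Leg 3: track=70.6°, groundspeed=109.5 kt
Leg 4: track=148.3°, groundspeed=98.6 kt
Leg 5: track=152.2°, groundspeed=97.7 kt

Leg 1: heading 355.5°; drift +7.7° → track 3.2°, groundspeed 99.6 kt
Leg 2: heading 212.8°; drift -5.9° → track 206.9°, groundspeed 86.1 kt
Leg 3: heading 70.2°; drift +0.4° → track 70.6°, groundspeed 109.5 kt
Leg 4: heading 156.2°; drift -7.9° → track 148.3°, groundspeed 98.6 kt
Leg 5: heading 160.2°; drift -8.0° → track 152.2°, groundspeed 97.7 kt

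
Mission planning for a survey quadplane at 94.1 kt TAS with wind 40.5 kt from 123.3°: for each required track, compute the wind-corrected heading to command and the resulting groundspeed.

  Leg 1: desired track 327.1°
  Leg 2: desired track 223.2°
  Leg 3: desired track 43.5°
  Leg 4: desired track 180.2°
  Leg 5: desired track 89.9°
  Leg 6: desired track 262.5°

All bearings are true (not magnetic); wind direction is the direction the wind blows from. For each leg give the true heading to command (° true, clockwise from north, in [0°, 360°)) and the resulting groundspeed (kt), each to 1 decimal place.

Leg 1: heading=337.1°, groundspeed=129.7 kt
Leg 2: heading=198.1°, groundspeed=92.2 kt
Leg 3: heading=68.6°, groundspeed=78.1 kt
Leg 4: heading=159.1°, groundspeed=65.7 kt
Leg 5: heading=103.6°, groundspeed=57.6 kt
Leg 6: heading=246.2°, groundspeed=121.0 kt

Leg 1: desired track 327.1°; wind correction +10.0° → command heading 337.1°, groundspeed 129.7 kt
Leg 2: desired track 223.2°; wind correction -25.1° → command heading 198.1°, groundspeed 92.2 kt
Leg 3: desired track 43.5°; wind correction +25.1° → command heading 68.6°, groundspeed 78.1 kt
Leg 4: desired track 180.2°; wind correction -21.1° → command heading 159.1°, groundspeed 65.7 kt
Leg 5: desired track 89.9°; wind correction +13.7° → command heading 103.6°, groundspeed 57.6 kt
Leg 6: desired track 262.5°; wind correction -16.3° → command heading 246.2°, groundspeed 121.0 kt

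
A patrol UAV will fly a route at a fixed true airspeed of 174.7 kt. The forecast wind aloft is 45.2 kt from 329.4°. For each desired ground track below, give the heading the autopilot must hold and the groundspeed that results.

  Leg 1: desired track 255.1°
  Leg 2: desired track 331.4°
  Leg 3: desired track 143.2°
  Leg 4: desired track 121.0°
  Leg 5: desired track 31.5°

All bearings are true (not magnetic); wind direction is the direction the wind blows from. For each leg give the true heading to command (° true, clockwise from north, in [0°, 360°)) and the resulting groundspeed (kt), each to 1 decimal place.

Leg 1: desired track 255.1°; wind correction +14.4° → command heading 269.5°, groundspeed 157.0 kt
Leg 2: desired track 331.4°; wind correction -0.5° → command heading 330.9°, groundspeed 129.5 kt
Leg 3: desired track 143.2°; wind correction -1.6° → command heading 141.6°, groundspeed 219.6 kt
Leg 4: desired track 121.0°; wind correction -7.1° → command heading 113.9°, groundspeed 213.1 kt
Leg 5: desired track 31.5°; wind correction -13.2° → command heading 18.3°, groundspeed 148.9 kt

Leg 1: heading=269.5°, groundspeed=157.0 kt
Leg 2: heading=330.9°, groundspeed=129.5 kt
Leg 3: heading=141.6°, groundspeed=219.6 kt
Leg 4: heading=113.9°, groundspeed=213.1 kt
Leg 5: heading=18.3°, groundspeed=148.9 kt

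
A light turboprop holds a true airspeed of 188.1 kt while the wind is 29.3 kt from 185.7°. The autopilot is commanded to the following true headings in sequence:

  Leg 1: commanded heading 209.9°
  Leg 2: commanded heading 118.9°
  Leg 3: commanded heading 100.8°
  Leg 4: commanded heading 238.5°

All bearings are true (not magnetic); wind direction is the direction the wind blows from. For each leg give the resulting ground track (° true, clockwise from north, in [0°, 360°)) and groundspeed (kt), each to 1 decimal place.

Leg 1: track=214.2°, groundspeed=161.8 kt
Leg 2: track=110.2°, groundspeed=178.6 kt
Leg 3: track=91.9°, groundspeed=187.8 kt
Leg 4: track=246.3°, groundspeed=172.0 kt

Leg 1: heading 209.9°; drift +4.3° → track 214.2°, groundspeed 161.8 kt
Leg 2: heading 118.9°; drift -8.7° → track 110.2°, groundspeed 178.6 kt
Leg 3: heading 100.8°; drift -8.9° → track 91.9°, groundspeed 187.8 kt
Leg 4: heading 238.5°; drift +7.8° → track 246.3°, groundspeed 172.0 kt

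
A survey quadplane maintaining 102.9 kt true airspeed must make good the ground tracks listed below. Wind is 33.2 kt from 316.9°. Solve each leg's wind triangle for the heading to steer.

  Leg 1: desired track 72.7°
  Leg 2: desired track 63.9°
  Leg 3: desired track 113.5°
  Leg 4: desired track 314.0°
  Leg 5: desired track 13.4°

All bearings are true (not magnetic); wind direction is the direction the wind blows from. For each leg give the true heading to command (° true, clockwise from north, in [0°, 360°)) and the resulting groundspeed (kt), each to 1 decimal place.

Leg 1: heading=55.8°, groundspeed=112.9 kt
Leg 2: heading=45.9°, groundspeed=107.6 kt
Leg 3: heading=106.1°, groundspeed=132.5 kt
Leg 4: heading=314.9°, groundspeed=69.7 kt
Leg 5: heading=357.8°, groundspeed=80.8 kt

Leg 1: desired track 72.7°; wind correction -16.9° → command heading 55.8°, groundspeed 112.9 kt
Leg 2: desired track 63.9°; wind correction -18.0° → command heading 45.9°, groundspeed 107.6 kt
Leg 3: desired track 113.5°; wind correction -7.4° → command heading 106.1°, groundspeed 132.5 kt
Leg 4: desired track 314.0°; wind correction +0.9° → command heading 314.9°, groundspeed 69.7 kt
Leg 5: desired track 13.4°; wind correction -15.6° → command heading 357.8°, groundspeed 80.8 kt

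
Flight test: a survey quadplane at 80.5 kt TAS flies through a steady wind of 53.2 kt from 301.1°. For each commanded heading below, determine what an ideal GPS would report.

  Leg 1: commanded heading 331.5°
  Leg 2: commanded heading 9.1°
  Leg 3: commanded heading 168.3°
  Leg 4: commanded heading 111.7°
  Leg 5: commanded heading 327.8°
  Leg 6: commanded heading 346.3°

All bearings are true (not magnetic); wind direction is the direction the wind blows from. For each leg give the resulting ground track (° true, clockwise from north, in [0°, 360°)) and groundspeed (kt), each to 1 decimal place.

Leg 1: track=9.4°, groundspeed=43.9 kt
Leg 2: track=48.3°, groundspeed=78.1 kt
Leg 3: track=149.8°, groundspeed=123.0 kt
Leg 4: track=115.4°, groundspeed=133.3 kt
Leg 5: track=3.7°, groundspeed=40.7 kt
Leg 6: track=27.6°, groundspeed=57.2 kt

Leg 1: heading 331.5°; drift +37.9° → track 9.4°, groundspeed 43.9 kt
Leg 2: heading 9.1°; drift +39.2° → track 48.3°, groundspeed 78.1 kt
Leg 3: heading 168.3°; drift -18.5° → track 149.8°, groundspeed 123.0 kt
Leg 4: heading 111.7°; drift +3.7° → track 115.4°, groundspeed 133.3 kt
Leg 5: heading 327.8°; drift +35.9° → track 3.7°, groundspeed 40.7 kt
Leg 6: heading 346.3°; drift +41.3° → track 27.6°, groundspeed 57.2 kt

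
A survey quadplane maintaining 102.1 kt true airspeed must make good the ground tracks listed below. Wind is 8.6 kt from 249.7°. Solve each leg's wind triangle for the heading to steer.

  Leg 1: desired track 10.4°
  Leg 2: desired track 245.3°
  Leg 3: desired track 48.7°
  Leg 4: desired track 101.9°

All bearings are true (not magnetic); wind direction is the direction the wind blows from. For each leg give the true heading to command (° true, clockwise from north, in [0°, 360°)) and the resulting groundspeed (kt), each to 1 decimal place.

Leg 1: desired track 10.4°; wind correction -4.2° → command heading 6.2°, groundspeed 106.2 kt
Leg 2: desired track 245.3°; wind correction +0.4° → command heading 245.7°, groundspeed 93.5 kt
Leg 3: desired track 48.7°; wind correction -1.7° → command heading 47.0°, groundspeed 110.1 kt
Leg 4: desired track 101.9°; wind correction +2.6° → command heading 104.5°, groundspeed 109.3 kt

Leg 1: heading=6.2°, groundspeed=106.2 kt
Leg 2: heading=245.7°, groundspeed=93.5 kt
Leg 3: heading=47.0°, groundspeed=110.1 kt
Leg 4: heading=104.5°, groundspeed=109.3 kt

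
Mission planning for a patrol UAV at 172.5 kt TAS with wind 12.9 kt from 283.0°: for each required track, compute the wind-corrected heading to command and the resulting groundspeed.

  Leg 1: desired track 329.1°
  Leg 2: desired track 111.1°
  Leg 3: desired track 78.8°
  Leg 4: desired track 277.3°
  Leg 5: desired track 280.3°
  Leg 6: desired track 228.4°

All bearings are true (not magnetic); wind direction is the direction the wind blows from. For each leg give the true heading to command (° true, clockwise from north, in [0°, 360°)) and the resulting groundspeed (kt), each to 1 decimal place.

Leg 1: desired track 329.1°; wind correction -3.1° → command heading 326.0°, groundspeed 163.3 kt
Leg 2: desired track 111.1°; wind correction +0.6° → command heading 111.7°, groundspeed 185.3 kt
Leg 3: desired track 78.8°; wind correction -1.8° → command heading 77.0°, groundspeed 184.2 kt
Leg 4: desired track 277.3°; wind correction +0.4° → command heading 277.7°, groundspeed 159.7 kt
Leg 5: desired track 280.3°; wind correction +0.2° → command heading 280.5°, groundspeed 159.6 kt
Leg 6: desired track 228.4°; wind correction +3.5° → command heading 231.9°, groundspeed 164.7 kt

Leg 1: heading=326.0°, groundspeed=163.3 kt
Leg 2: heading=111.7°, groundspeed=185.3 kt
Leg 3: heading=77.0°, groundspeed=184.2 kt
Leg 4: heading=277.7°, groundspeed=159.7 kt
Leg 5: heading=280.5°, groundspeed=159.6 kt
Leg 6: heading=231.9°, groundspeed=164.7 kt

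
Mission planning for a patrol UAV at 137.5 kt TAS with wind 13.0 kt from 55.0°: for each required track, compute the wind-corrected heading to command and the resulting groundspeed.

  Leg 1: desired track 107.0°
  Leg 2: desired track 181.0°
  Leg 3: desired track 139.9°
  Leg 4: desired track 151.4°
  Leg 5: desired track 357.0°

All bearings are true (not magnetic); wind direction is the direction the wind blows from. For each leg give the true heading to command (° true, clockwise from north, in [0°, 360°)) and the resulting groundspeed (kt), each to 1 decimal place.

Leg 1: desired track 107.0°; wind correction -4.3° → command heading 102.7°, groundspeed 129.1 kt
Leg 2: desired track 181.0°; wind correction -4.4° → command heading 176.6°, groundspeed 144.7 kt
Leg 3: desired track 139.9°; wind correction -5.4° → command heading 134.5°, groundspeed 135.7 kt
Leg 4: desired track 151.4°; wind correction -5.4° → command heading 146.0°, groundspeed 138.3 kt
Leg 5: desired track 357.0°; wind correction +4.6° → command heading 1.6°, groundspeed 130.2 kt

Leg 1: heading=102.7°, groundspeed=129.1 kt
Leg 2: heading=176.6°, groundspeed=144.7 kt
Leg 3: heading=134.5°, groundspeed=135.7 kt
Leg 4: heading=146.0°, groundspeed=138.3 kt
Leg 5: heading=1.6°, groundspeed=130.2 kt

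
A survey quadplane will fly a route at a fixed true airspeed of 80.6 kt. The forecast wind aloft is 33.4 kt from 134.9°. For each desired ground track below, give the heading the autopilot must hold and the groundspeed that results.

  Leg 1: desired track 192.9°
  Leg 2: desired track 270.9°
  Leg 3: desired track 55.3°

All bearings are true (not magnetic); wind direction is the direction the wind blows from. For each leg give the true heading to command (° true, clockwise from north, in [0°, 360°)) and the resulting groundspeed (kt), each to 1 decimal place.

Leg 1: desired track 192.9°; wind correction -20.6° → command heading 172.3°, groundspeed 57.8 kt
Leg 2: desired track 270.9°; wind correction -16.7° → command heading 254.2°, groundspeed 101.2 kt
Leg 3: desired track 55.3°; wind correction +24.1° → command heading 79.4°, groundspeed 67.6 kt

Leg 1: heading=172.3°, groundspeed=57.8 kt
Leg 2: heading=254.2°, groundspeed=101.2 kt
Leg 3: heading=79.4°, groundspeed=67.6 kt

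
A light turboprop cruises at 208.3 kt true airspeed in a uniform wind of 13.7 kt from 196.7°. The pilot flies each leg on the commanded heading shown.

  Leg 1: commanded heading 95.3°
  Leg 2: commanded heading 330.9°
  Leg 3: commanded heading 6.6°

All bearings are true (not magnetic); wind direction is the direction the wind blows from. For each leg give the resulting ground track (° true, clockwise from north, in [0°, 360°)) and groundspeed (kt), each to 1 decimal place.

Leg 1: track=91.7°, groundspeed=211.4 kt
Leg 2: track=333.5°, groundspeed=218.1 kt
Leg 3: track=7.2°, groundspeed=221.8 kt

Leg 1: heading 95.3°; drift -3.6° → track 91.7°, groundspeed 211.4 kt
Leg 2: heading 330.9°; drift +2.6° → track 333.5°, groundspeed 218.1 kt
Leg 3: heading 6.6°; drift +0.6° → track 7.2°, groundspeed 221.8 kt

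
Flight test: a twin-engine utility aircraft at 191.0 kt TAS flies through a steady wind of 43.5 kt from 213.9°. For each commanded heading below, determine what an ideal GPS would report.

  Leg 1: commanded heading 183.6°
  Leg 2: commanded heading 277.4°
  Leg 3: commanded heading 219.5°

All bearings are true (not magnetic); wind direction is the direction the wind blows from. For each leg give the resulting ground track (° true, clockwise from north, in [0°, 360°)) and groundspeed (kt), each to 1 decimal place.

Leg 1: heading 183.6°; drift -8.1° → track 175.5°, groundspeed 155.0 kt
Leg 2: heading 277.4°; drift +12.8° → track 290.2°, groundspeed 176.0 kt
Leg 3: heading 219.5°; drift +1.6° → track 221.1°, groundspeed 147.8 kt

Leg 1: track=175.5°, groundspeed=155.0 kt
Leg 2: track=290.2°, groundspeed=176.0 kt
Leg 3: track=221.1°, groundspeed=147.8 kt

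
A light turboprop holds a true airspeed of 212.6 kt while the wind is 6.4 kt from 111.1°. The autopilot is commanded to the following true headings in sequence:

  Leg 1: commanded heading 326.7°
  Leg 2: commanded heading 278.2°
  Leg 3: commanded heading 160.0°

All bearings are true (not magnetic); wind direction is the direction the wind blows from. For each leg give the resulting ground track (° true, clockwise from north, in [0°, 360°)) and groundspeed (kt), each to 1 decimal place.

Leg 1: heading 326.7°; drift -1.0° → track 325.7°, groundspeed 217.8 kt
Leg 2: heading 278.2°; drift +0.4° → track 278.6°, groundspeed 218.8 kt
Leg 3: heading 160.0°; drift +1.3° → track 161.3°, groundspeed 208.4 kt

Leg 1: track=325.7°, groundspeed=217.8 kt
Leg 2: track=278.6°, groundspeed=218.8 kt
Leg 3: track=161.3°, groundspeed=208.4 kt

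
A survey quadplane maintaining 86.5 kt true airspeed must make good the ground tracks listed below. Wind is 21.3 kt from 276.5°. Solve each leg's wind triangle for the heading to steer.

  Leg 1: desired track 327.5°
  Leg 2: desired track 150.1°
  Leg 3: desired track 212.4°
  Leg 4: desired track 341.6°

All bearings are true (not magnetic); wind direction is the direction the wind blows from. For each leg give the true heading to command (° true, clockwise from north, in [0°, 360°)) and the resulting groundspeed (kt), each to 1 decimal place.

Leg 1: desired track 327.5°; wind correction -11.0° → command heading 316.5°, groundspeed 71.5 kt
Leg 2: desired track 150.1°; wind correction +11.4° → command heading 161.5°, groundspeed 97.4 kt
Leg 3: desired track 212.4°; wind correction +12.8° → command heading 225.2°, groundspeed 75.0 kt
Leg 4: desired track 341.6°; wind correction -12.9° → command heading 328.7°, groundspeed 75.3 kt

Leg 1: heading=316.5°, groundspeed=71.5 kt
Leg 2: heading=161.5°, groundspeed=97.4 kt
Leg 3: heading=225.2°, groundspeed=75.0 kt
Leg 4: heading=328.7°, groundspeed=75.3 kt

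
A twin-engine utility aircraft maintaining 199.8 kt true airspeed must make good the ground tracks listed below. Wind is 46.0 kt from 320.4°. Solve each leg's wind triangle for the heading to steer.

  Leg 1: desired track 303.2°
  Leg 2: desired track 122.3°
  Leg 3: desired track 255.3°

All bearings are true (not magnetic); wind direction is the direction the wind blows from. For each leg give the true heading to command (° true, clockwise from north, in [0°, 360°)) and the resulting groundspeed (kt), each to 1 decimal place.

Leg 1: heading=307.1°, groundspeed=155.4 kt
Leg 2: heading=118.2°, groundspeed=243.0 kt
Leg 3: heading=267.4°, groundspeed=176.0 kt

Leg 1: desired track 303.2°; wind correction +3.9° → command heading 307.1°, groundspeed 155.4 kt
Leg 2: desired track 122.3°; wind correction -4.1° → command heading 118.2°, groundspeed 243.0 kt
Leg 3: desired track 255.3°; wind correction +12.1° → command heading 267.4°, groundspeed 176.0 kt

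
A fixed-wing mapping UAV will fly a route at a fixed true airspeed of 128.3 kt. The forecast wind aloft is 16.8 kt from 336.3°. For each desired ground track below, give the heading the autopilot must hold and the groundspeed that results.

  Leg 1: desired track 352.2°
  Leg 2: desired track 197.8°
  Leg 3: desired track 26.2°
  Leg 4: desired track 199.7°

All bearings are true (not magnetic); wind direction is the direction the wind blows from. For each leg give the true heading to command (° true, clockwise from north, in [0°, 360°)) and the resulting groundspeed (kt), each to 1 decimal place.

Leg 1: desired track 352.2°; wind correction -2.1° → command heading 350.1°, groundspeed 112.1 kt
Leg 2: desired track 197.8°; wind correction +5.0° → command heading 202.8°, groundspeed 140.4 kt
Leg 3: desired track 26.2°; wind correction -5.7° → command heading 20.5°, groundspeed 116.8 kt
Leg 4: desired track 199.7°; wind correction +5.2° → command heading 204.9°, groundspeed 140.0 kt

Leg 1: heading=350.1°, groundspeed=112.1 kt
Leg 2: heading=202.8°, groundspeed=140.4 kt
Leg 3: heading=20.5°, groundspeed=116.8 kt
Leg 4: heading=204.9°, groundspeed=140.0 kt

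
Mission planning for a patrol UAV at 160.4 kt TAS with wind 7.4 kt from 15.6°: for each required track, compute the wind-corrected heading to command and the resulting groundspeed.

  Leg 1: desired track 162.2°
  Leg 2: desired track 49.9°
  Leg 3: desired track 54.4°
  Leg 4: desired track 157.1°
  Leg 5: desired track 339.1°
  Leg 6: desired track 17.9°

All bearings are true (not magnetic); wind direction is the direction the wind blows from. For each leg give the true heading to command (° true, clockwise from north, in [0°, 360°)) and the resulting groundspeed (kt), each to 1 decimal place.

Leg 1: desired track 162.2°; wind correction -1.5° → command heading 160.7°, groundspeed 166.5 kt
Leg 2: desired track 49.9°; wind correction -1.5° → command heading 48.4°, groundspeed 154.2 kt
Leg 3: desired track 54.4°; wind correction -1.7° → command heading 52.7°, groundspeed 154.6 kt
Leg 4: desired track 157.1°; wind correction -1.6° → command heading 155.5°, groundspeed 166.1 kt
Leg 5: desired track 339.1°; wind correction +1.6° → command heading 340.7°, groundspeed 154.4 kt
Leg 6: desired track 17.9°; wind correction -0.1° → command heading 17.8°, groundspeed 153.0 kt

Leg 1: heading=160.7°, groundspeed=166.5 kt
Leg 2: heading=48.4°, groundspeed=154.2 kt
Leg 3: heading=52.7°, groundspeed=154.6 kt
Leg 4: heading=155.5°, groundspeed=166.1 kt
Leg 5: heading=340.7°, groundspeed=154.4 kt
Leg 6: heading=17.8°, groundspeed=153.0 kt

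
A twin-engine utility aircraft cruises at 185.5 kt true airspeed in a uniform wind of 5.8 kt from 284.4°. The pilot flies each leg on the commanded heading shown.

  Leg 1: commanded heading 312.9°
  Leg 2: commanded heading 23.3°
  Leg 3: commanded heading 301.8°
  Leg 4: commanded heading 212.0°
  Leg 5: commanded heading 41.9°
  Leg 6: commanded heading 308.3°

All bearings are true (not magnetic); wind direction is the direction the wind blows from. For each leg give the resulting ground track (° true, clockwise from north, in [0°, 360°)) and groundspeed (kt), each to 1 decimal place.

Leg 1: heading 312.9°; drift +0.9° → track 313.8°, groundspeed 180.4 kt
Leg 2: heading 23.3°; drift +1.8° → track 25.1°, groundspeed 186.5 kt
Leg 3: heading 301.8°; drift +0.6° → track 302.4°, groundspeed 180.0 kt
Leg 4: heading 212.0°; drift -1.7° → track 210.3°, groundspeed 183.8 kt
Leg 5: heading 41.9°; drift +1.6° → track 43.5°, groundspeed 188.2 kt
Leg 6: heading 308.3°; drift +0.7° → track 309.0°, groundspeed 180.2 kt

Leg 1: track=313.8°, groundspeed=180.4 kt
Leg 2: track=25.1°, groundspeed=186.5 kt
Leg 3: track=302.4°, groundspeed=180.0 kt
Leg 4: track=210.3°, groundspeed=183.8 kt
Leg 5: track=43.5°, groundspeed=188.2 kt
Leg 6: track=309.0°, groundspeed=180.2 kt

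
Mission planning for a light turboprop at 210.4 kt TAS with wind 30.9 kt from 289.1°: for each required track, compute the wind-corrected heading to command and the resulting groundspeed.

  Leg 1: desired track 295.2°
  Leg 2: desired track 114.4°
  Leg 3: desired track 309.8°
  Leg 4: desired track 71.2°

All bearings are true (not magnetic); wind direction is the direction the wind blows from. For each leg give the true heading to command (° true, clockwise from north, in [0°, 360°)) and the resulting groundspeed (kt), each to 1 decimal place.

Leg 1: heading=294.3°, groundspeed=179.6 kt
Leg 2: heading=115.2°, groundspeed=241.1 kt
Leg 3: heading=306.8°, groundspeed=181.2 kt
Leg 4: heading=66.0°, groundspeed=233.9 kt

Leg 1: desired track 295.2°; wind correction -0.9° → command heading 294.3°, groundspeed 179.6 kt
Leg 2: desired track 114.4°; wind correction +0.8° → command heading 115.2°, groundspeed 241.1 kt
Leg 3: desired track 309.8°; wind correction -3.0° → command heading 306.8°, groundspeed 181.2 kt
Leg 4: desired track 71.2°; wind correction -5.2° → command heading 66.0°, groundspeed 233.9 kt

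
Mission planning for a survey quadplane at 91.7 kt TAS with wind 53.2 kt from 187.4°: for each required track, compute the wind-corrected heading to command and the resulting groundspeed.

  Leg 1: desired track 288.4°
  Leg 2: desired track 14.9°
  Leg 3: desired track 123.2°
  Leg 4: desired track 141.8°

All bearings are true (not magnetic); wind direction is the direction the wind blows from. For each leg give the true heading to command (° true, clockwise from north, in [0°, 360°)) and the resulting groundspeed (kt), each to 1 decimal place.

Leg 1: desired track 288.4°; wind correction -34.7° → command heading 253.7°, groundspeed 85.5 kt
Leg 2: desired track 14.9°; wind correction +4.3° → command heading 19.2°, groundspeed 144.2 kt
Leg 3: desired track 123.2°; wind correction +31.5° → command heading 154.7°, groundspeed 55.0 kt
Leg 4: desired track 141.8°; wind correction +24.5° → command heading 166.3°, groundspeed 46.2 kt

Leg 1: heading=253.7°, groundspeed=85.5 kt
Leg 2: heading=19.2°, groundspeed=144.2 kt
Leg 3: heading=154.7°, groundspeed=55.0 kt
Leg 4: heading=166.3°, groundspeed=46.2 kt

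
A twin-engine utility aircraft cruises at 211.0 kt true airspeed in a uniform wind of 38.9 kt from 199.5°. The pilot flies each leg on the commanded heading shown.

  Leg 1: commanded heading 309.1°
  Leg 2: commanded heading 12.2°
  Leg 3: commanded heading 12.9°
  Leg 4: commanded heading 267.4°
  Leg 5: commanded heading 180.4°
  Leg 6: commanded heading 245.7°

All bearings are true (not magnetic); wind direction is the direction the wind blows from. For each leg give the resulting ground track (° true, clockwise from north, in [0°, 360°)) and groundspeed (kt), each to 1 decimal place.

Leg 1: track=318.4°, groundspeed=227.0 kt
Leg 2: track=13.3°, groundspeed=249.6 kt
Leg 3: track=13.9°, groundspeed=249.7 kt
Leg 4: track=277.8°, groundspeed=199.6 kt
Leg 5: track=176.2°, groundspeed=174.7 kt
Leg 6: track=254.4°, groundspeed=186.2 kt

Leg 1: heading 309.1°; drift +9.3° → track 318.4°, groundspeed 227.0 kt
Leg 2: heading 12.2°; drift +1.1° → track 13.3°, groundspeed 249.6 kt
Leg 3: heading 12.9°; drift +1.0° → track 13.9°, groundspeed 249.7 kt
Leg 4: heading 267.4°; drift +10.4° → track 277.8°, groundspeed 199.6 kt
Leg 5: heading 180.4°; drift -4.2° → track 176.2°, groundspeed 174.7 kt
Leg 6: heading 245.7°; drift +8.7° → track 254.4°, groundspeed 186.2 kt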